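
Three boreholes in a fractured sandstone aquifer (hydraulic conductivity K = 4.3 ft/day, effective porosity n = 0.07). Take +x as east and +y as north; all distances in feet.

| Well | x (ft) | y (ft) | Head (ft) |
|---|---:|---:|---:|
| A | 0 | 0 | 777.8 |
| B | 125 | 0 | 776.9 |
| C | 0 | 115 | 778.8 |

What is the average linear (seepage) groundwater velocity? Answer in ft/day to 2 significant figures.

∂h/∂x = (776.9 − 777.8) / (125 − 0) = -0.007200
∂h/∂y = (778.8 − 777.8) / (115 − 0) = +0.008696
|∇h| = √(-0.007200² + 0.008696²) = 0.01129
Seepage velocity v = K·i/n = 4.3 × 0.01129 / 0.07 = 0.6935 ft/day.

0.69 ft/day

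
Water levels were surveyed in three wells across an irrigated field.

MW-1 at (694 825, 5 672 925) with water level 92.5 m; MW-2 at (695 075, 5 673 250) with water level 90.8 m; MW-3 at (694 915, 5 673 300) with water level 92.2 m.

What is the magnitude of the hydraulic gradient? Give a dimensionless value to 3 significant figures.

Differences from MW-1: to MW-2 (Δx, Δy, Δh) = (250, 325, -1.7); to MW-3 = (90, 375, -0.3).
Solve a·Δx + b·Δy = Δh: det = 250·375 − 90·325 = 64500.
∂h/∂x = [(-1.7)·375 − (-0.3)·325] / 64500 = -0.008372
∂h/∂y = [250·(-0.3) − 90·(-1.7)] / 64500 = +0.001209
|∇h| = √(-0.008372² + 0.001209²) = 0.008459

0.00846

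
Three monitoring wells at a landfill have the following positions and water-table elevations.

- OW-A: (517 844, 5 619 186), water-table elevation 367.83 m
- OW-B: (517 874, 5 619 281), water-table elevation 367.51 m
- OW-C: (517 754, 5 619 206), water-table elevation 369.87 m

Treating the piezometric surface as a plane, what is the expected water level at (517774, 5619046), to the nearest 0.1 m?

Differences from OW-A: to OW-B (Δx, Δy, Δh) = (30, 95, -0.32); to OW-C = (-90, 20, +2.04).
Solve a·Δx + b·Δy = Δh: det = 30·20 − (-90)·95 = 9150.
∂h/∂x = [(-0.32)·20 − (+2.04)·95] / 9150 = -0.02188
∂h/∂y = [30·(+2.04) − (-90)·(-0.32)] / 9150 = +0.003541
h(517774, 5619046) = 367.83 + (-0.02188)·(-70) + (+0.003541)·(-140) = 367.83 +1.532 -0.496 = 368.866 m.

368.9 m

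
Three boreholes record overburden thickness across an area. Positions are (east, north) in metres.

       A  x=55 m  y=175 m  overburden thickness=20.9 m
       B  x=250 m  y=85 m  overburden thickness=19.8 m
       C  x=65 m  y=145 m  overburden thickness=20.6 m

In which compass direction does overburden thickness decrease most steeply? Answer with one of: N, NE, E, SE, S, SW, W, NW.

S

Taking A as reference: B−A = (195, -90, -1.1); C−A = (10, -30, -0.3).
Solve a·Δx + b·Δy = Δd: det = 195·(-30) − 10·(-90) = -4950.
∂d/∂x = [(-1.1)·(-30) − (-0.3)·(-90)] / -4950 = -0.001212
∂d/∂y = [195·(-0.3) − 10·(-1.1)] / -4950 = +0.009596
Steepest decrease is along −∇f = (+0.001212 E, -0.009596 N) → south.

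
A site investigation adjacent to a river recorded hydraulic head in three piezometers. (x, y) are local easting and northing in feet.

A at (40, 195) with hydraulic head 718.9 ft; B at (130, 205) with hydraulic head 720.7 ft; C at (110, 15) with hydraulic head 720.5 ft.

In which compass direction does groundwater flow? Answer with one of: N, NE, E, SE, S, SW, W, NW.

W

Differences from A: to B (Δx, Δy, Δh) = (90, 10, +1.8); to C = (70, -180, +1.6).
Determinant of the coordinate differences = 90·(-180) − 70·10 = -16900.
∂h/∂x = [(+1.8)·(-180) − (+1.6)·10] / -16900 = +0.02012
∂h/∂y = [90·(+1.6) − 70·(+1.8)] / -16900 = -0.001065
Flow = −∇h = (-0.02012 east, +0.001065 north), which points west.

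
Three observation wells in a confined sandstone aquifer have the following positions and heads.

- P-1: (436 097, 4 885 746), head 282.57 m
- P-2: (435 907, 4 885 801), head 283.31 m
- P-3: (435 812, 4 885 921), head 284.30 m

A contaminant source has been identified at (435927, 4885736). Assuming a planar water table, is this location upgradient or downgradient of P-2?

downgradient

Differences from P-1: to P-2 (Δx, Δy, Δh) = (-190, 55, +0.74); to P-3 = (-285, 175, +1.73).
Determinant of the coordinate differences = (-190)·175 − (-285)·55 = -17575.
∂h/∂x = [(+0.74)·175 − (+1.73)·55] / -17575 = -0.001954
∂h/∂y = [(-190)·(+1.73) − (-285)·(+0.74)] / -17575 = +0.006703
Head at (435927, 4885736) = 282.57 + (-0.001954)·(-170) + (+0.006703)·(-10) = 282.84 m.
That is lower than the 283.31 m at P-2, so the point is downgradient.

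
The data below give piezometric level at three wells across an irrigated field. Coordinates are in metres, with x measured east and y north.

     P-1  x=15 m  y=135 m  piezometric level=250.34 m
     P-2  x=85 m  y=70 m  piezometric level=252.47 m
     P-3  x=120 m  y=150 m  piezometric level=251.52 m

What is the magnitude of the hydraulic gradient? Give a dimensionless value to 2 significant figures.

With h = a·x + b·y + c and P-1 as origin, the differences give:
  70·a + (-65)·b = +2.13
  105·a + 15·b = +1.18
Eliminate b (×15 and ×(-65), subtract): 7875·a = 108.650 → a = ∂h/∂x = +0.01380
Back-substitute: b = ∂h/∂y = -0.01791.
|∇h| = √(0.01380² + -0.01791²) = 0.02261

0.023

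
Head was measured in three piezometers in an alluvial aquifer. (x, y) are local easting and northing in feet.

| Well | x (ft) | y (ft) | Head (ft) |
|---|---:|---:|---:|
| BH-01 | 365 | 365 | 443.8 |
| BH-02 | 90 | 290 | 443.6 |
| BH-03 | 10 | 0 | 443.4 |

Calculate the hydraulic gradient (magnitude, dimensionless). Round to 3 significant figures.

Taking BH-01 as reference: BH-02−BH-01 = (-275, -75, -0.2); BH-03−BH-01 = (-355, -365, -0.4).
Solve a·Δx + b·Δy = Δh: det = (-275)·(-365) − (-355)·(-75) = 73750.
∂h/∂x = [(-0.2)·(-365) − (-0.4)·(-75)] / 73750 = +0.0005831
∂h/∂y = [(-275)·(-0.4) − (-355)·(-0.2)] / 73750 = +0.0005288
|∇h| = √(0.0005831² + 0.0005288²) = 0.0007872

0.000787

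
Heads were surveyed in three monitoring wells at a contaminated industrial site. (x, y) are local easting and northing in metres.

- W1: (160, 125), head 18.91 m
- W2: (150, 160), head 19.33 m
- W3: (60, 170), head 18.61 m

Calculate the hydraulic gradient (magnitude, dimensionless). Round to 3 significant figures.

0.0176

Taking W1 as reference: W2−W1 = (-10, 35, +0.42); W3−W1 = (-100, 45, -0.30).
Solve a·Δx + b·Δy = Δh: det = (-10)·45 − (-100)·35 = 3050.
∂h/∂x = [(+0.42)·45 − (-0.30)·35] / 3050 = +0.009639
∂h/∂y = [(-10)·(-0.30) − (-100)·(+0.42)] / 3050 = +0.01475
|∇h| = √(0.009639² + 0.01475²) = 0.01762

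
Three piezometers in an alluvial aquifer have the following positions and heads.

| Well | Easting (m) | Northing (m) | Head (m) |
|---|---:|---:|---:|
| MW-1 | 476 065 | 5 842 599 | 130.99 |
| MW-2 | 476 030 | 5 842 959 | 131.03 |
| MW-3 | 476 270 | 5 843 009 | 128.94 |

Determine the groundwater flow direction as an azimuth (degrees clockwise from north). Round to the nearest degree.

Three-point gradient (reference MW-1): Δ to MW-2 = (-35, 360, +0.04), Δ to MW-3 = (205, 410, -2.05).
∂h/∂x = -0.008558, ∂h/∂y = -0.0007209 (det = -88150).
Flow direction (−∇h) has components (+0.008558 E, +0.0007209 N).
Azimuth = atan2(E, N) = atan2(+0.008558, +0.0007209) = 85.2° ≈ 085°.

085°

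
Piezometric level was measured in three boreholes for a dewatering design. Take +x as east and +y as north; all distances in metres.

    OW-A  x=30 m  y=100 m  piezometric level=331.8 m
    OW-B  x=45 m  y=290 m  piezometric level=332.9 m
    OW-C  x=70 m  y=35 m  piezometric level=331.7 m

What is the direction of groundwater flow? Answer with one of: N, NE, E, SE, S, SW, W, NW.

SW

Taking OW-A as reference: OW-B−OW-A = (15, 190, +1.1); OW-C−OW-A = (40, -65, -0.1).
Determinant of the coordinate differences = 15·(-65) − 40·190 = -8575.
∂h/∂x = [(+1.1)·(-65) − (-0.1)·190] / -8575 = +0.006122
∂h/∂y = [15·(-0.1) − 40·(+1.1)] / -8575 = +0.005306
Flow = −∇h = (-0.006122 east, -0.005306 north), which points southwest.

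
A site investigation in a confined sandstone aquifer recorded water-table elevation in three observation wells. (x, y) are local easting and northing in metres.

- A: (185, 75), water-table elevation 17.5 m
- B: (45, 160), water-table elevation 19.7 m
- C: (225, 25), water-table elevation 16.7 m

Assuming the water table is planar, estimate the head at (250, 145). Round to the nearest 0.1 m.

Taking A as reference: B−A = (-140, 85, +2.2); C−A = (40, -50, -0.8).
Solve a·Δx + b·Δy = Δh: det = (-140)·(-50) − 40·85 = 3600.
∂h/∂x = [(+2.2)·(-50) − (-0.8)·85] / 3600 = -0.01167
∂h/∂y = [(-140)·(-0.8) − 40·(+2.2)] / 3600 = +0.006667
h(250, 145) = 17.5 + (-0.01167)·(65) + (+0.006667)·(70) = 17.5 -0.758 +0.467 = 17.208 m.

17.2 m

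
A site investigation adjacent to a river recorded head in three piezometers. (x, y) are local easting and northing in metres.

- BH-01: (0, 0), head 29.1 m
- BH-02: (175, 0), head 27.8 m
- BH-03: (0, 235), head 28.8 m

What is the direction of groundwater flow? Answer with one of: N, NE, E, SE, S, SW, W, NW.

E

∂h/∂x = (27.8 − 29.1) / (175 − 0) = -0.007429
∂h/∂y = (28.8 − 29.1) / (235 − 0) = -0.001277
Flow = −∇h = (+0.007429 east, +0.001277 north), which points east.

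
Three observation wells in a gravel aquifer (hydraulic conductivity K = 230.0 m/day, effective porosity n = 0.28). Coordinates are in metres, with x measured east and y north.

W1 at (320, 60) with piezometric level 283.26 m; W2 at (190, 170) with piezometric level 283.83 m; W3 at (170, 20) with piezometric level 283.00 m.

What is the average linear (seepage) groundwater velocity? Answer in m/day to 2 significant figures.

With h = a·x + b·y + c and W1 as origin, the differences give:
  (-130)·a + 110·b = +0.57
  (-150)·a + (-40)·b = -0.26
Eliminate b (×(-40) and ×110, subtract): 21700·a = 5.800 → a = ∂h/∂x = +0.0002673
Back-substitute: b = ∂h/∂y = +0.005498.
|∇h| = √(0.0002673² + 0.005498²) = 0.005504
Seepage velocity v = K·i/n = 230.0 × 0.005504 / 0.28 = 4.521 m/day.

4.5 m/day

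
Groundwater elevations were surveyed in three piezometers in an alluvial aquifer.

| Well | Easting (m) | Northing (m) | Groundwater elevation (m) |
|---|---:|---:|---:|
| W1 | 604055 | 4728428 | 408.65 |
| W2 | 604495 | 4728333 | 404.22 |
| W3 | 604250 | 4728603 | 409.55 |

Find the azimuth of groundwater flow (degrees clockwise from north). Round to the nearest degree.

151°

Differences from W1: to W2 (Δx, Δy, Δh) = (440, -95, -4.43); to W3 = (195, 175, +0.90).
Solve a·Δx + b·Δy = Δh: det = 440·175 − 195·(-95) = 95525.
∂h/∂x = [(-4.43)·175 − (+0.90)·(-95)] / 95525 = -0.007221
∂h/∂y = [440·(+0.90) − 195·(-4.43)] / 95525 = +0.01319
Flow direction (−∇h) has components (+0.007221 E, -0.01319 N).
Azimuth = atan2(E, N) = atan2(+0.007221, -0.01319) = 151.3° ≈ 151°.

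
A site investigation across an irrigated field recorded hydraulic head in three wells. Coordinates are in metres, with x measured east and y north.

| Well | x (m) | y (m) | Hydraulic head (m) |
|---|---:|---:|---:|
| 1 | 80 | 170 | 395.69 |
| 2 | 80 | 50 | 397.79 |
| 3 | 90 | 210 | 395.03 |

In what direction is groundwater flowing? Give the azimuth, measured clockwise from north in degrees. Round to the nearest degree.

347°

Three-point gradient (reference 1): Δ to 2 = (0, -120, +2.10), Δ to 3 = (10, 40, -0.66).
∂h/∂x = +0.004000, ∂h/∂y = -0.01750 (det = 1200).
Flow direction (−∇h) has components (-0.004000 E, +0.01750 N).
Azimuth = atan2(E, N) = atan2(-0.004000, +0.01750) = 347.1° ≈ 347°.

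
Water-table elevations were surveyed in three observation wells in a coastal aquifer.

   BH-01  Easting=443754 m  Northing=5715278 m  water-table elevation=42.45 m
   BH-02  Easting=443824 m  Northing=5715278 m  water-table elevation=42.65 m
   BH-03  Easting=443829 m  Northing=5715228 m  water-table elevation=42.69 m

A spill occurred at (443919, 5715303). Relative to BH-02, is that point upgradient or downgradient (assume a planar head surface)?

upgradient

Taking BH-01 as reference: BH-02−BH-01 = (70, 0, +0.20); BH-03−BH-01 = (75, -50, +0.24).
Solve a·Δx + b·Δy = Δh: det = 70·(-50) − 75·0 = -3500.
∂h/∂x = [(+0.20)·(-50) − (+0.24)·0] / -3500 = +0.002857
∂h/∂y = [70·(+0.24) − 75·(+0.20)] / -3500 = -0.0005143
Head at (443919, 5715303) = 42.45 + (+0.002857)·(165) + (-0.0005143)·(25) = 42.91 m.
That is higher than the 42.65 m at BH-02, so the point is upgradient.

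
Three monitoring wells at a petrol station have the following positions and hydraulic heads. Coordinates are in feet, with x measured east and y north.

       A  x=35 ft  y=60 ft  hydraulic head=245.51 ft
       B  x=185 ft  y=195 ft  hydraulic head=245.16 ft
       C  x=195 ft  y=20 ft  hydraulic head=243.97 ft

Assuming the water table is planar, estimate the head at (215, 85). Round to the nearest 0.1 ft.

Taking A as reference: B−A = (150, 135, -0.35); C−A = (160, -40, -1.54).
Determinant of the coordinate differences = 150·(-40) − 160·135 = -27600.
∂h/∂x = [(-0.35)·(-40) − (-1.54)·135] / -27600 = -0.008040
∂h/∂y = [150·(-1.54) − 160·(-0.35)] / -27600 = +0.006341
h(215, 85) = 245.51 + (-0.008040)·(180) + (+0.006341)·(25) = 245.51 -1.447 +0.159 = 244.221 ft.

244.2 ft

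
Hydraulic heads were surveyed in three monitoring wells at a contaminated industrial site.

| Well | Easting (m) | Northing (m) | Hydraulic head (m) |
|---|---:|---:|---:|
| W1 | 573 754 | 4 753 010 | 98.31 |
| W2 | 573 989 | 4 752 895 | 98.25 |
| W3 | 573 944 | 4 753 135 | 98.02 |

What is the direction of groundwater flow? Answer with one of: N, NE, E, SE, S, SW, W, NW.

Differences from W1: to W2 (Δx, Δy, Δh) = (235, -115, -0.06); to W3 = (190, 125, -0.29).
Determinant of the coordinate differences = 235·125 − 190·(-115) = 51225.
∂h/∂x = [(-0.06)·125 − (-0.29)·(-115)] / 51225 = -0.0007975
∂h/∂y = [235·(-0.29) − 190·(-0.06)] / 51225 = -0.001108
Flow = −∇h = (+0.0007975 east, +0.001108 north), which points northeast.

NE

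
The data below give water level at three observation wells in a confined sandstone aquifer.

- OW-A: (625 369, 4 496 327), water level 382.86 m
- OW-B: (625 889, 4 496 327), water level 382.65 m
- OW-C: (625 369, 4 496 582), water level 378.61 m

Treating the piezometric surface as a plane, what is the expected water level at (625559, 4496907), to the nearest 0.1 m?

∂h/∂x = (382.65 − 382.86) / (625889 − 625369) = -0.0004038
∂h/∂y = (378.61 − 382.86) / (4496582 − 4496327) = -0.01667
h(625559, 4496907) = 382.86 + (-0.0004038)·(190) + (-0.01667)·(580) = 382.86 -0.077 -9.667 = 373.117 m.

373.1 m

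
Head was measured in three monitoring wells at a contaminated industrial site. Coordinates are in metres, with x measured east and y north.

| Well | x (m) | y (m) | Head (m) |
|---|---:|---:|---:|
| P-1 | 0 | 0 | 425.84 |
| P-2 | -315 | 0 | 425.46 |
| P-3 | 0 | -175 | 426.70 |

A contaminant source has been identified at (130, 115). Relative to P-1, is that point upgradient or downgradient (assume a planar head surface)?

downgradient

∂h/∂x = (425.46 − 425.84) / (-315 − 0) = +0.001206
∂h/∂y = (426.70 − 425.84) / (-175 − 0) = -0.004914
Head at (130, 115) = 425.84 + (+0.001206)·(130) + (-0.004914)·(115) = 425.43 m.
That is lower than the 425.84 m at P-1, so the point is downgradient.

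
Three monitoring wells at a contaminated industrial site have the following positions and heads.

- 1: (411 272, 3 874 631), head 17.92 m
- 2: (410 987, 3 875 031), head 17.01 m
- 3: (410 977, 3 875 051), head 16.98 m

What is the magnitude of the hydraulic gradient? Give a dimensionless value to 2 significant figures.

0.0037

Differences from 1: to 2 (Δx, Δy, Δh) = (-285, 400, -0.91); to 3 = (-295, 420, -0.94).
Solve a·Δx + b·Δy = Δh: det = (-285)·420 − (-295)·400 = -1700.
∂h/∂x = [(-0.91)·420 − (-0.94)·400] / -1700 = +0.003647
∂h/∂y = [(-285)·(-0.94) − (-295)·(-0.91)] / -1700 = +0.0003235
|∇h| = √(0.003647² + 0.0003235²) = 0.003661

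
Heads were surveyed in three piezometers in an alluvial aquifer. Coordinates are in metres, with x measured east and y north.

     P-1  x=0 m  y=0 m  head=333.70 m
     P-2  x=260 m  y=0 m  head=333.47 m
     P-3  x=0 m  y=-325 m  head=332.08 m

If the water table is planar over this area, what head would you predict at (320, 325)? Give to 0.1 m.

335.0 m

∂h/∂x = (333.47 − 333.70) / (260 − 0) = -0.0008846
∂h/∂y = (332.08 − 333.70) / (-325 − 0) = +0.004985
h(320, 325) = 333.70 + (-0.0008846)·(320) + (+0.004985)·(325) = 333.70 -0.283 +1.620 = 335.037 m.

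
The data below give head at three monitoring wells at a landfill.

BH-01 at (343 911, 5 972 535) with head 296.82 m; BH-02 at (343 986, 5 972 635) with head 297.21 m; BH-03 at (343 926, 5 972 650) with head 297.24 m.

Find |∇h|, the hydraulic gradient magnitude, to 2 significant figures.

0.0036

With h = a·x + b·y + c and BH-01 as origin, the differences give:
  75·a + 100·b = +0.39
  15·a + 115·b = +0.42
Eliminate b (×115 and ×100, subtract): 7125·a = 2.850 → a = ∂h/∂x = +0.0004000
Back-substitute: b = ∂h/∂y = +0.003600.
|∇h| = √(0.0004000² + 0.003600²) = 0.003622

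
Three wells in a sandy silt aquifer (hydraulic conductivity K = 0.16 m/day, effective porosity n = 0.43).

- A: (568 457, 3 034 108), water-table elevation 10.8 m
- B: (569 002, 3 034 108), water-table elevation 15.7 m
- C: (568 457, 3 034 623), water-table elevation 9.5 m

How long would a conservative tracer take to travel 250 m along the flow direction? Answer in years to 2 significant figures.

∂h/∂x = (15.7 − 10.8) / (569002 − 568457) = +0.008991
∂h/∂y = (9.5 − 10.8) / (3034623 − 3034108) = -0.002524
|∇h| = √(0.008991² + -0.002524²) = 0.009339
Seepage velocity v = K·i/n = 0.16 × 0.009339 / 0.43 = 0.003475 m/day.
t = 250 / 0.003475 = 7.194e+04 days = 197 years.

200 years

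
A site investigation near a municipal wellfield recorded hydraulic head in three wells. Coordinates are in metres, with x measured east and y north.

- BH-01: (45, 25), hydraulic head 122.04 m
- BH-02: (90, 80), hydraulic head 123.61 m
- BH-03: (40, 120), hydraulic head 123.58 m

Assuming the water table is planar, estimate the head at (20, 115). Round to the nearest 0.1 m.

123.2 m

Taking BH-01 as reference: BH-02−BH-01 = (45, 55, +1.57); BH-03−BH-01 = (-5, 95, +1.54).
Solve a·Δx + b·Δy = Δh: det = 45·95 − (-5)·55 = 4550.
∂h/∂x = [(+1.57)·95 − (+1.54)·55] / 4550 = +0.01416
∂h/∂y = [45·(+1.54) − (-5)·(+1.57)] / 4550 = +0.01696
h(20, 115) = 122.04 + (+0.01416)·(-25) + (+0.01696)·(90) = 122.04 -0.354 +1.526 = 123.212 m.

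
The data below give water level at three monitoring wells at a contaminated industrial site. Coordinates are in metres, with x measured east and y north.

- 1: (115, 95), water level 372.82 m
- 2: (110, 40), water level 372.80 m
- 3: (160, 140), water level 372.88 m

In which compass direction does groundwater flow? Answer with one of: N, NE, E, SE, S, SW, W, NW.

Three-point gradient (reference 1): Δ to 2 = (-5, -55, -0.02), Δ to 3 = (45, 45, +0.06).
∂h/∂x = +0.001067, ∂h/∂y = +0.0002667 (det = 2250).
Flow = −∇h = (-0.001067 east, -0.0002667 north), which points west.

W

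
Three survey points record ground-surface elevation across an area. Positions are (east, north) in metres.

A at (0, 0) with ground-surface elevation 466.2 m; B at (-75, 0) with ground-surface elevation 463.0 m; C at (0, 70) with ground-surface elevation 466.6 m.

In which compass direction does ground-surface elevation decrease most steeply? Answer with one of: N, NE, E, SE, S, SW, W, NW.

∂z/∂x = (463.0 − 466.2) / (-75 − 0) = +0.04267
∂z/∂y = (466.6 − 466.2) / (70 − 0) = +0.005714
Steepest decrease is along −∇f = (-0.04267 E, -0.005714 N) → west.

W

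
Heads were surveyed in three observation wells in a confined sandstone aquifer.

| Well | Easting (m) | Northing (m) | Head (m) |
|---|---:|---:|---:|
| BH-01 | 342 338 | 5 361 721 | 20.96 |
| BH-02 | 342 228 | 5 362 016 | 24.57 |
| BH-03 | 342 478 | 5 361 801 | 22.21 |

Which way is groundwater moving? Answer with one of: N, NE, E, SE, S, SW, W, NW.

Differences from BH-01: to BH-02 (Δx, Δy, Δh) = (-110, 295, +3.61); to BH-03 = (140, 80, +1.25).
Determinant of the coordinate differences = (-110)·80 − 140·295 = -50100.
∂h/∂x = [(+3.61)·80 − (+1.25)·295] / -50100 = +0.001596
∂h/∂y = [(-110)·(+1.25) − 140·(+3.61)] / -50100 = +0.01283
Flow = −∇h = (-0.001596 east, -0.01283 north), which points south.

S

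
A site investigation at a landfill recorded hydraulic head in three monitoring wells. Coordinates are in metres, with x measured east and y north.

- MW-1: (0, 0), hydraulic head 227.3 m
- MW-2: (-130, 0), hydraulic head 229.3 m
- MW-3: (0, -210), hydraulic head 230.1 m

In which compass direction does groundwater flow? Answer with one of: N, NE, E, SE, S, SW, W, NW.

NE

∂h/∂x = (229.3 − 227.3) / (-130 − 0) = -0.01538
∂h/∂y = (230.1 − 227.3) / (-210 − 0) = -0.01333
Flow = −∇h = (+0.01538 east, +0.01333 north), which points northeast.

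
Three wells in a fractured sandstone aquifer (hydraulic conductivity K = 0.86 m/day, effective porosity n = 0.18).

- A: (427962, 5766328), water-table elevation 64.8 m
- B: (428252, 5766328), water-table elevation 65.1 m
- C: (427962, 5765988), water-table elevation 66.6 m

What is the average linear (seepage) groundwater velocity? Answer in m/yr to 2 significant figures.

∂h/∂x = (65.1 − 64.8) / (428252 − 427962) = +0.001034
∂h/∂y = (66.6 − 64.8) / (5765988 − 5766328) = -0.005294
|∇h| = √(0.001034² + -0.005294²) = 0.005394
Seepage velocity v = K·i/n = 0.86 × 0.005394 / 0.18 = 0.02577 m/day = 9.412 m/yr.

9.4 m/yr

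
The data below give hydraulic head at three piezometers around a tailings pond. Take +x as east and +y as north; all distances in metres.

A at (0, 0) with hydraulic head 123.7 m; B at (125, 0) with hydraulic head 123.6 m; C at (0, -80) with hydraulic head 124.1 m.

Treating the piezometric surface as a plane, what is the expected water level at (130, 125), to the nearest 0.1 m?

∂h/∂x = (123.6 − 123.7) / (125 − 0) = -0.0008000
∂h/∂y = (124.1 − 123.7) / (-80 − 0) = -0.005000
h(130, 125) = 123.7 + (-0.0008000)·(130) + (-0.005000)·(125) = 123.7 -0.104 -0.625 = 122.971 m.

123.0 m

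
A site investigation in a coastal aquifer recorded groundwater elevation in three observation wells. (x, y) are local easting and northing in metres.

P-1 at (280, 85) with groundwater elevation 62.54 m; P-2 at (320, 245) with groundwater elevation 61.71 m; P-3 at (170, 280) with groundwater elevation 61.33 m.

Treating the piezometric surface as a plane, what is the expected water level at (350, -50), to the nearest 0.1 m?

Differences from P-1: to P-2 (Δx, Δy, Δh) = (40, 160, -0.83); to P-3 = (-110, 195, -1.21).
Determinant of the coordinate differences = 40·195 − (-110)·160 = 25400.
∂h/∂x = [(-0.83)·195 − (-1.21)·160] / 25400 = +0.001250
∂h/∂y = [40·(-1.21) − (-110)·(-0.83)] / 25400 = -0.005500
h(350, -50) = 62.54 + (+0.001250)·(70) + (-0.005500)·(-135) = 62.54 +0.088 +0.742 = 63.370 m.

63.4 m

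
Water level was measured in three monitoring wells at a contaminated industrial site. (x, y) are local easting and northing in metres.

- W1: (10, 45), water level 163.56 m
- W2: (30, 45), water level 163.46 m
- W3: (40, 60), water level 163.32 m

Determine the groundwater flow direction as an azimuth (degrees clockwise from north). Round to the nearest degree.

040°

Three-point gradient (reference W1): Δ to W2 = (20, 0, -0.10), Δ to W3 = (30, 15, -0.24).
∂h/∂x = -0.005000, ∂h/∂y = -0.006000 (det = 300).
Flow direction (−∇h) has components (+0.005000 E, +0.006000 N).
Azimuth = atan2(E, N) = atan2(+0.005000, +0.006000) = 39.8° ≈ 040°.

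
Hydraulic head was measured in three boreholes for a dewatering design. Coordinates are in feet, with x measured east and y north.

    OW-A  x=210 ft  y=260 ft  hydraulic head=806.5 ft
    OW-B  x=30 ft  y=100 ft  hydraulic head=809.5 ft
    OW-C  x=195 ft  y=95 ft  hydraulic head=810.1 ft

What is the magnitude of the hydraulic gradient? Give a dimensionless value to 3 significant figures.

0.0223

With h = a·x + b·y + c and OW-A as origin, the differences give:
  (-180)·a + (-160)·b = +3.0
  (-15)·a + (-165)·b = +3.6
Eliminate b (×(-165) and ×(-160), subtract): 27300·a = 81.00 → a = ∂h/∂x = +0.002967
Back-substitute: b = ∂h/∂y = -0.02209.
|∇h| = √(0.002967² + -0.02209²) = 0.02229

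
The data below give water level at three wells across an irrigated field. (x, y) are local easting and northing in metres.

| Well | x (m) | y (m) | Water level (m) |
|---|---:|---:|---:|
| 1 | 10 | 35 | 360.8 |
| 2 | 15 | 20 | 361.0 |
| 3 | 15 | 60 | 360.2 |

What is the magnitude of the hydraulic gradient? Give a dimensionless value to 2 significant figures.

0.028

Differences from 1: to 2 (Δx, Δy, Δh) = (5, -15, +0.2); to 3 = (5, 25, -0.6).
Determinant of the coordinate differences = 5·25 − 5·(-15) = 200.
∂h/∂x = [(+0.2)·25 − (-0.6)·(-15)] / 200 = -0.02000
∂h/∂y = [5·(-0.6) − 5·(+0.2)] / 200 = -0.02000
|∇h| = √(-0.02000² + -0.02000²) = 0.02828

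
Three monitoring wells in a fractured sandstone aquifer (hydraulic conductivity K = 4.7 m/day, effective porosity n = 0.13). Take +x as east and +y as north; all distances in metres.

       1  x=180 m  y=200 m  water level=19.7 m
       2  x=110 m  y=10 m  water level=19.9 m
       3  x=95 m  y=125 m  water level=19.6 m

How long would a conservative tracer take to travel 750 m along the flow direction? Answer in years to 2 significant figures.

15 years

Taking 1 as reference: 2−1 = (-70, -190, +0.2); 3−1 = (-85, -75, -0.1).
Determinant of the coordinate differences = (-70)·(-75) − (-85)·(-190) = -10900.
∂h/∂x = [(+0.2)·(-75) − (-0.1)·(-190)] / -10900 = +0.003119
∂h/∂y = [(-70)·(-0.1) − (-85)·(+0.2)] / -10900 = -0.002202
|∇h| = √(0.003119² + -0.002202²) = 0.003818
Seepage velocity v = K·i/n = 4.7 × 0.003818 / 0.13 = 0.138 m/day.
t = 750 / 0.138 = 5435 days = 14.9 years.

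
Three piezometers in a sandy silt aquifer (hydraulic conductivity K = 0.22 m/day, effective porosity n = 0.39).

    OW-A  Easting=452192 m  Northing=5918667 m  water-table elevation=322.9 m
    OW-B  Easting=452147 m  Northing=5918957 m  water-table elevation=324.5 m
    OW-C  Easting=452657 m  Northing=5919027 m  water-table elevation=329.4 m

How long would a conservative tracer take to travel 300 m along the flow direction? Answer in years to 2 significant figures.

Differences from OW-A: to OW-B (Δx, Δy, Δh) = (-45, 290, +1.6); to OW-C = (465, 360, +6.5).
Solve a·Δx + b·Δy = Δh: det = (-45)·360 − 465·290 = -151050.
∂h/∂x = [(+1.6)·360 − (+6.5)·290] / -151050 = +0.008666
∂h/∂y = [(-45)·(+6.5) − 465·(+1.6)] / -151050 = +0.006862
|∇h| = √(0.008666² + 0.006862²) = 0.01105
Seepage velocity v = K·i/n = 0.22 × 0.01105 / 0.39 = 0.006233 m/day.
t = 300 / 0.006233 = 4.813e+04 days = 132 years.

130 years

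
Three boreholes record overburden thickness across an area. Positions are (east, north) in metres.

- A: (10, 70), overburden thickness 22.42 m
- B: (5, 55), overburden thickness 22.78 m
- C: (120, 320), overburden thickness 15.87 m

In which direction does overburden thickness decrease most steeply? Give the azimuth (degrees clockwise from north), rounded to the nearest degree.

With d = a·x + b·y + c and A as origin, the differences give:
  (-5)·a + (-15)·b = +0.36
  110·a + 250·b = -6.55
Eliminate b (×250 and ×(-15), subtract): 400·a = -8.250 → a = ∂d/∂x = -0.02063
Back-substitute: b = ∂d/∂y = -0.01712.
Steepest decrease is along −∇f: components (+0.02063 E, +0.01712 N).
Azimuth = atan2(+0.02063, +0.01712) = 50.3° ≈ 050°.

050°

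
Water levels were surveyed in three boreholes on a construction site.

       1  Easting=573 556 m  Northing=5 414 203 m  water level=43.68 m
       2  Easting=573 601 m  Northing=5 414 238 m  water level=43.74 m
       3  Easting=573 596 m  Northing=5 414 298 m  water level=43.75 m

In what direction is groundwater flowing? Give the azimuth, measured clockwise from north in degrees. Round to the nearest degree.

Taking 1 as reference: 2−1 = (45, 35, +0.06); 3−1 = (40, 95, +0.07).
Solve a·Δx + b·Δy = Δh: det = 45·95 − 40·35 = 2875.
∂h/∂x = [(+0.06)·95 − (+0.07)·35] / 2875 = +0.001130
∂h/∂y = [45·(+0.07) − 40·(+0.06)] / 2875 = +0.0002609
Flow direction (−∇h) has components (-0.001130 E, -0.0002609 N).
Azimuth = atan2(E, N) = atan2(-0.001130, -0.0002609) = 257.0° ≈ 257°.

257°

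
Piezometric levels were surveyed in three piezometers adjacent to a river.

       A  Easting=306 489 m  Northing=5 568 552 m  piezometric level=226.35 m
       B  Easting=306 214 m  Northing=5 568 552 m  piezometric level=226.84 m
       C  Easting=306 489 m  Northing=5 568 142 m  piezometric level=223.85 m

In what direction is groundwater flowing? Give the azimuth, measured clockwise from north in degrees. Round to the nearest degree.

164°

∂h/∂x = (226.84 − 226.35) / (306214 − 306489) = -0.001782
∂h/∂y = (223.85 − 226.35) / (5568142 − 5568552) = +0.006098
Flow direction (−∇h) has components (+0.001782 E, -0.006098 N).
Azimuth = atan2(E, N) = atan2(+0.001782, -0.006098) = 163.7° ≈ 164°.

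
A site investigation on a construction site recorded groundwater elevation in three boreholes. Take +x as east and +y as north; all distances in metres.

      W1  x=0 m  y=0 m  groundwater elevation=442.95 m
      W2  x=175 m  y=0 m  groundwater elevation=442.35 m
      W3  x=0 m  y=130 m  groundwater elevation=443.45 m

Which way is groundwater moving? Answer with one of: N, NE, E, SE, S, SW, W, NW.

∂h/∂x = (442.35 − 442.95) / (175 − 0) = -0.003429
∂h/∂y = (443.45 − 442.95) / (130 − 0) = +0.003846
Flow = −∇h = (+0.003429 east, -0.003846 north), which points southeast.

SE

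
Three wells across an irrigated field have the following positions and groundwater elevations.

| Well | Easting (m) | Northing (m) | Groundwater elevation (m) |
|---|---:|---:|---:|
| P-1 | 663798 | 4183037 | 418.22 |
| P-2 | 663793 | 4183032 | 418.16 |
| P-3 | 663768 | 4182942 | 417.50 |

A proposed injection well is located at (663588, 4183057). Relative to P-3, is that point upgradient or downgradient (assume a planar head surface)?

With h = a·x + b·y + c and P-1 as origin, the differences give:
  (-5)·a + (-5)·b = -0.06
  (-30)·a + (-95)·b = -0.72
Eliminate b (×(-95) and ×(-5), subtract): 325·a = 2.100 → a = ∂h/∂x = +0.006462
Back-substitute: b = ∂h/∂y = +0.005538.
Head at (663588, 4183057) = 418.22 + (+0.006462)·(-210) + (+0.005538)·(20) = 416.97 m.
That is lower than the 417.50 m at P-3, so the point is downgradient.

downgradient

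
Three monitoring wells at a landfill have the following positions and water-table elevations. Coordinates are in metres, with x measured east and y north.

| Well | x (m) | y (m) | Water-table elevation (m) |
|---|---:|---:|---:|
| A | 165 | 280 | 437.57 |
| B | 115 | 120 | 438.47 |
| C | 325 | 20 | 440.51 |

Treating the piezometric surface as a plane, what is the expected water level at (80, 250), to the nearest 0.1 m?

Taking A as reference: B−A = (-50, -160, +0.90); C−A = (160, -260, +2.94).
Determinant of the coordinate differences = (-50)·(-260) − 160·(-160) = 38600.
∂h/∂x = [(+0.90)·(-260) − (+2.94)·(-160)] / 38600 = +0.006124
∂h/∂y = [(-50)·(+2.94) − 160·(+0.90)] / 38600 = -0.007539
h(80, 250) = 437.57 + (+0.006124)·(-85) + (-0.007539)·(-30) = 437.57 -0.521 +0.226 = 437.276 m.

437.3 m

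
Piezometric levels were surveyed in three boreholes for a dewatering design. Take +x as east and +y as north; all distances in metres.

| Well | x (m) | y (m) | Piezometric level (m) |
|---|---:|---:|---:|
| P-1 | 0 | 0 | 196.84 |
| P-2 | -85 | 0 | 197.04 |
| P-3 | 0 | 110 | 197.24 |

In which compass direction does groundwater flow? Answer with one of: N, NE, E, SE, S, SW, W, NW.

∂h/∂x = (197.04 − 196.84) / (-85 − 0) = -0.002353
∂h/∂y = (197.24 − 196.84) / (110 − 0) = +0.003636
Flow = −∇h = (+0.002353 east, -0.003636 north), which points southeast.

SE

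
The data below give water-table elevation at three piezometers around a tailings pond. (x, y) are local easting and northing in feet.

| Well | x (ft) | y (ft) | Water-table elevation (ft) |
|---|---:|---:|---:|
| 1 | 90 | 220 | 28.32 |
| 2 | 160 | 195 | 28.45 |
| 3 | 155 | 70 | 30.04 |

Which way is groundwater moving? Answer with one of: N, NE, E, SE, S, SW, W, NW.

N

With h = a·x + b·y + c and 1 as origin, the differences give:
  70·a + (-25)·b = +0.13
  65·a + (-150)·b = +1.72
Eliminate b (×(-150) and ×(-25), subtract): -8875·a = 23.500 → a = ∂h/∂x = -0.002648
Back-substitute: b = ∂h/∂y = -0.01261.
Flow = −∇h = (+0.002648 east, +0.01261 north), which points north.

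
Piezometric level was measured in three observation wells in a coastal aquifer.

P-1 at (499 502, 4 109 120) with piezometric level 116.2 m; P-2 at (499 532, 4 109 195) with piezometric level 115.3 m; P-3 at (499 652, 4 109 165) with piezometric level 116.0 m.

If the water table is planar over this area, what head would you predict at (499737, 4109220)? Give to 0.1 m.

Differences from P-1: to P-2 (Δx, Δy, Δh) = (30, 75, -0.9); to P-3 = (150, 45, -0.2).
Solve a·Δx + b·Δy = Δh: det = 30·45 − 150·75 = -9900.
∂h/∂x = [(-0.9)·45 − (-0.2)·75] / -9900 = +0.002576
∂h/∂y = [30·(-0.2) − 150·(-0.9)] / -9900 = -0.01303
h(499737, 4109220) = 116.2 + (+0.002576)·(235) + (-0.01303)·(100) = 116.2 +0.605 -1.303 = 115.502 m.

115.5 m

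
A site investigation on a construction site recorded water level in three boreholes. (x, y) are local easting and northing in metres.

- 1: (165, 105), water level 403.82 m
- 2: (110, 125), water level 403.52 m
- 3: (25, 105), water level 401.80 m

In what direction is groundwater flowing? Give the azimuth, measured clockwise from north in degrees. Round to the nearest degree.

Three-point gradient (reference 1): Δ to 2 = (-55, 20, -0.30), Δ to 3 = (-140, 0, -2.02).
∂h/∂x = +0.01443, ∂h/∂y = +0.02468 (det = 2800).
Flow direction (−∇h) has components (-0.01443 E, -0.02468 N).
Azimuth = atan2(E, N) = atan2(-0.01443, -0.02468) = 210.3° ≈ 210°.

210°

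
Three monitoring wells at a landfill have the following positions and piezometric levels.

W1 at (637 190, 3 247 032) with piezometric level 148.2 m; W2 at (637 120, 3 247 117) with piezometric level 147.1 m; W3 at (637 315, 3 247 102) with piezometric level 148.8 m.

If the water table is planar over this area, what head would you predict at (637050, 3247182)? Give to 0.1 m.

Differences from W1: to W2 (Δx, Δy, Δh) = (-70, 85, -1.1); to W3 = (125, 70, +0.6).
Solve a·Δx + b·Δy = Δh: det = (-70)·70 − 125·85 = -15525.
∂h/∂x = [(-1.1)·70 − (+0.6)·85] / -15525 = +0.008245
∂h/∂y = [(-70)·(+0.6) − 125·(-1.1)] / -15525 = -0.006151
h(637050, 3247182) = 148.2 + (+0.008245)·(-140) + (-0.006151)·(150) = 148.2 -1.154 -0.923 = 146.123 m.

146.1 m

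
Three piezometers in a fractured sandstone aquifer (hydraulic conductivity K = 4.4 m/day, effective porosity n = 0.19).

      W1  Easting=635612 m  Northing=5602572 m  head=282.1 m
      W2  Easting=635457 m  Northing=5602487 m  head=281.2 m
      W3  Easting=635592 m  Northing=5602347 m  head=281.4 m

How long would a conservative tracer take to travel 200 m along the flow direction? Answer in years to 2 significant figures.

4.6 years

Three-point gradient (reference W1): Δ to W2 = (-155, -85, -0.9), Δ to W3 = (-20, -225, -0.7).
∂h/∂x = +0.004310, ∂h/∂y = +0.002728 (det = 33175).
|∇h| = √(0.004310² + 0.002728²) = 0.005101
Seepage velocity v = K·i/n = 4.4 × 0.005101 / 0.19 = 0.1181 m/day.
t = 200 / 0.1181 = 1693 days = 4.64 years.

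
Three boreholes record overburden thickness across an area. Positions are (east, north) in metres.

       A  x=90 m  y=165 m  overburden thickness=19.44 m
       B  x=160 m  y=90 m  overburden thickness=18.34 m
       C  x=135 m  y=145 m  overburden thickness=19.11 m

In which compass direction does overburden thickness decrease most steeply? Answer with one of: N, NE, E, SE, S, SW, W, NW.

Taking A as reference: B−A = (70, -75, -1.10); C−A = (45, -20, -0.33).
Solve a·Δx + b·Δy = Δd: det = 70·(-20) − 45·(-75) = 1975.
∂d/∂x = [(-1.10)·(-20) − (-0.33)·(-75)] / 1975 = -0.001392
∂d/∂y = [70·(-0.33) − 45·(-1.10)] / 1975 = +0.01337
Steepest decrease is along −∇f = (+0.001392 E, -0.01337 N) → south.

S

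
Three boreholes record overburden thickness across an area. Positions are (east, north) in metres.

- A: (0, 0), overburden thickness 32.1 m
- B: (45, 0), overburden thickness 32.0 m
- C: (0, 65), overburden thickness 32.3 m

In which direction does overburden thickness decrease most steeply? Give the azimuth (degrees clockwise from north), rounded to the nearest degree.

∂d/∂x = (32.0 − 32.1) / (45 − 0) = -0.002222
∂d/∂y = (32.3 − 32.1) / (65 − 0) = +0.003077
Steepest decrease is along −∇f: components (+0.002222 E, -0.003077 N).
Azimuth = atan2(+0.002222, -0.003077) = 144.2° ≈ 144°.

144°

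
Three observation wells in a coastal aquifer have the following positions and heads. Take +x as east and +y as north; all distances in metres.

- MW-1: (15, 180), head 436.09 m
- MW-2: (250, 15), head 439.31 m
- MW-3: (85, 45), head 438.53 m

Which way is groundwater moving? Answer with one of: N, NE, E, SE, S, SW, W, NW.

N

With h = a·x + b·y + c and MW-1 as origin, the differences give:
  235·a + (-165)·b = +3.22
  70·a + (-135)·b = +2.44
Eliminate b (×(-135) and ×(-165), subtract): -20175·a = -32.100 → a = ∂h/∂x = +0.001591
Back-substitute: b = ∂h/∂y = -0.01725.
Flow = −∇h = (-0.001591 east, +0.01725 north), which points north.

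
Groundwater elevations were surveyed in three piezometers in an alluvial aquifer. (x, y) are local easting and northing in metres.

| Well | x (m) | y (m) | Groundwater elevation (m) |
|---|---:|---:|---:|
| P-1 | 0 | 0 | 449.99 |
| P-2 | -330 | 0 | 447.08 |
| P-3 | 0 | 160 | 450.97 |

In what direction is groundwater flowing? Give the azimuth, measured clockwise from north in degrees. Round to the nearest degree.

∂h/∂x = (447.08 − 449.99) / (-330 − 0) = +0.008818
∂h/∂y = (450.97 − 449.99) / (160 − 0) = +0.006125
Flow direction (−∇h) has components (-0.008818 E, -0.006125 N).
Azimuth = atan2(E, N) = atan2(-0.008818, -0.006125) = 235.2° ≈ 235°.

235°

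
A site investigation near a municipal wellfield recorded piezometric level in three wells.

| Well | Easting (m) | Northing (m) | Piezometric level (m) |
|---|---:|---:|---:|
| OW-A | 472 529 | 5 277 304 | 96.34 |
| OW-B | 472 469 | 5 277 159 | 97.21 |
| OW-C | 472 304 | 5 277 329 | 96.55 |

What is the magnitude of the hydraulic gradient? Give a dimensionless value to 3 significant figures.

0.00558

Differences from OW-A: to OW-B (Δx, Δy, Δh) = (-60, -145, +0.87); to OW-C = (-225, 25, +0.21).
Determinant of the coordinate differences = (-60)·25 − (-225)·(-145) = -34125.
∂h/∂x = [(+0.87)·25 − (+0.21)·(-145)] / -34125 = -0.001530
∂h/∂y = [(-60)·(+0.21) − (-225)·(+0.87)] / -34125 = -0.005367
|∇h| = √(-0.001530² + -0.005367²) = 0.005581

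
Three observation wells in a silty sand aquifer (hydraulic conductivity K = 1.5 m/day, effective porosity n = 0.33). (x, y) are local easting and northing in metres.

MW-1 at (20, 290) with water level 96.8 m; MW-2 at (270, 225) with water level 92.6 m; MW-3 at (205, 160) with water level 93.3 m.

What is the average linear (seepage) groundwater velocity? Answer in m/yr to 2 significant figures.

27 m/yr

With h = a·x + b·y + c and MW-1 as origin, the differences give:
  250·a + (-65)·b = -4.2
  185·a + (-130)·b = -3.5
Eliminate b (×(-130) and ×(-65), subtract): -20475·a = 318.50 → a = ∂h/∂x = -0.01556
Back-substitute: b = ∂h/∂y = +0.004786.
|∇h| = √(-0.01556² + 0.004786²) = 0.01628
Seepage velocity v = K·i/n = 1.5 × 0.01628 / 0.33 = 0.074 m/day = 27.03 m/yr.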